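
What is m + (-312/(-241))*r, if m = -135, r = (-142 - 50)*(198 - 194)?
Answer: -272151/241 ≈ -1129.3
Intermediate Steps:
r = -768 (r = -192*4 = -768)
m + (-312/(-241))*r = -135 - 312/(-241)*(-768) = -135 - 312*(-1/241)*(-768) = -135 + (312/241)*(-768) = -135 - 239616/241 = -272151/241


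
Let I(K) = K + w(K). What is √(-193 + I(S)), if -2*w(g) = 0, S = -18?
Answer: I*√211 ≈ 14.526*I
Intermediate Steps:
w(g) = 0 (w(g) = -½*0 = 0)
I(K) = K (I(K) = K + 0 = K)
√(-193 + I(S)) = √(-193 - 18) = √(-211) = I*√211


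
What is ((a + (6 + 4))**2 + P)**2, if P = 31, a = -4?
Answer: 4489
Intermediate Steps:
((a + (6 + 4))**2 + P)**2 = ((-4 + (6 + 4))**2 + 31)**2 = ((-4 + 10)**2 + 31)**2 = (6**2 + 31)**2 = (36 + 31)**2 = 67**2 = 4489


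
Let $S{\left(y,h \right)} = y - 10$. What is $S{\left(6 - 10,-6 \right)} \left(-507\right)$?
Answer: $7098$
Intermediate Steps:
$S{\left(y,h \right)} = -10 + y$
$S{\left(6 - 10,-6 \right)} \left(-507\right) = \left(-10 + \left(6 - 10\right)\right) \left(-507\right) = \left(-10 - 4\right) \left(-507\right) = \left(-14\right) \left(-507\right) = 7098$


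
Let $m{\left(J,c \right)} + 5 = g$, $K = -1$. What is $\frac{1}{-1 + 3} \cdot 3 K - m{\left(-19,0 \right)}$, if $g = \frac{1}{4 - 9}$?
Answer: $\frac{37}{10} \approx 3.7$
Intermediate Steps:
$g = - \frac{1}{5}$ ($g = \frac{1}{-5} = - \frac{1}{5} \approx -0.2$)
$m{\left(J,c \right)} = - \frac{26}{5}$ ($m{\left(J,c \right)} = -5 - \frac{1}{5} = - \frac{26}{5}$)
$\frac{1}{-1 + 3} \cdot 3 K - m{\left(-19,0 \right)} = \frac{1}{-1 + 3} \cdot 3 \left(-1\right) - - \frac{26}{5} = \frac{1}{2} \cdot 3 \left(-1\right) + \frac{26}{5} = \frac{3}{2} \left(-1\right) + \frac{26}{5} = - \frac{3}{2} + \frac{26}{5} = \frac{37}{10}$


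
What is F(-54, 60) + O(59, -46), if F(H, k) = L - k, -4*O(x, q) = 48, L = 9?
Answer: -63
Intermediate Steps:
O(x, q) = -12 (O(x, q) = -¼*48 = -12)
F(H, k) = 9 - k
F(-54, 60) + O(59, -46) = (9 - 1*60) - 12 = (9 - 60) - 12 = -51 - 12 = -63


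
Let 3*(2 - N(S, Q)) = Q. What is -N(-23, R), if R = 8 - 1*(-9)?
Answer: 11/3 ≈ 3.6667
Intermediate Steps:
R = 17 (R = 8 + 9 = 17)
N(S, Q) = 2 - Q/3
-N(-23, R) = -(2 - 1/3*17) = -(2 - 17/3) = -1*(-11/3) = 11/3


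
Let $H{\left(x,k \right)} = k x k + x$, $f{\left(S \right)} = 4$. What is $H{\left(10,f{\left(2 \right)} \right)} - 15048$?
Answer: $-14878$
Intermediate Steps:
$H{\left(x,k \right)} = x + x k^{2}$ ($H{\left(x,k \right)} = x k^{2} + x = x + x k^{2}$)
$H{\left(10,f{\left(2 \right)} \right)} - 15048 = 10 \left(1 + 4^{2}\right) - 15048 = 10 \left(1 + 16\right) - 15048 = 10 \cdot 17 - 15048 = 170 - 15048 = -14878$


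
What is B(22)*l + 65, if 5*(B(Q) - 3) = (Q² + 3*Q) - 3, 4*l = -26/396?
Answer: 125047/1980 ≈ 63.155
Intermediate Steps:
l = -13/792 (l = (-26/396)/4 = (-26*1/396)/4 = (¼)*(-13/198) = -13/792 ≈ -0.016414)
B(Q) = 12/5 + Q²/5 + 3*Q/5 (B(Q) = 3 + ((Q² + 3*Q) - 3)/5 = 3 + (-3 + Q² + 3*Q)/5 = 3 + (-⅗ + Q²/5 + 3*Q/5) = 12/5 + Q²/5 + 3*Q/5)
B(22)*l + 65 = (12/5 + (⅕)*22² + (⅗)*22)*(-13/792) + 65 = (12/5 + (⅕)*484 + 66/5)*(-13/792) + 65 = (12/5 + 484/5 + 66/5)*(-13/792) + 65 = (562/5)*(-13/792) + 65 = -3653/1980 + 65 = 125047/1980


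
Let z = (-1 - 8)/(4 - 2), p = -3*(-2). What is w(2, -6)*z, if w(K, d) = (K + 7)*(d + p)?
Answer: 0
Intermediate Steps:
p = 6
w(K, d) = (6 + d)*(7 + K) (w(K, d) = (K + 7)*(d + 6) = (7 + K)*(6 + d) = (6 + d)*(7 + K))
z = -9/2 ≈ -4.5000
w(2, -6)*z = (42 + 6*2 + 7*(-6) + 2*(-6))*(-9/2) = (42 + 12 - 42 - 12)*(-9/2) = 0*(-9/2) = 0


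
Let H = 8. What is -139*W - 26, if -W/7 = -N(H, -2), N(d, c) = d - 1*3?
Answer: -4891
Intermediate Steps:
N(d, c) = -3 + d (N(d, c) = d - 3 = -3 + d)
W = 35 (W = -(-7)*(-3 + 8) = -(-7)*5 = -7*(-5) = 35)
-139*W - 26 = -139*35 - 26 = -4865 - 26 = -4891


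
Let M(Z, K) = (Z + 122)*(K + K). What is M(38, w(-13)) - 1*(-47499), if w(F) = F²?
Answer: 101579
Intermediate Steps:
M(Z, K) = 2*K*(122 + Z) (M(Z, K) = (122 + Z)*(2*K) = 2*K*(122 + Z))
M(38, w(-13)) - 1*(-47499) = 2*(-13)²*(122 + 38) - 1*(-47499) = 2*169*160 + 47499 = 54080 + 47499 = 101579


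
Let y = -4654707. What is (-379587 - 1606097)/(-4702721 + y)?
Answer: 496421/2339357 ≈ 0.21220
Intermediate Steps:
(-379587 - 1606097)/(-4702721 + y) = (-379587 - 1606097)/(-4702721 - 4654707) = -1985684/(-9357428) = -1985684*(-1/9357428) = 496421/2339357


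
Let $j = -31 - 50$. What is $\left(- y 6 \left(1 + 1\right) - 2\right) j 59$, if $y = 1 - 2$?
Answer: $-47790$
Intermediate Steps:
$y = -1$
$j = -81$
$\left(- y 6 \left(1 + 1\right) - 2\right) j 59 = \left(\left(-1\right) \left(-1\right) 6 \left(1 + 1\right) - 2\right) \left(-81\right) 59 = \left(1 \cdot 6 \cdot 2 - 2\right) \left(-81\right) 59 = \left(1 \cdot 12 - 2\right) \left(-81\right) 59 = \left(12 - 2\right) \left(-81\right) 59 = 10 \left(-81\right) 59 = \left(-810\right) 59 = -47790$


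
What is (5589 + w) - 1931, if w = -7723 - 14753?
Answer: -18818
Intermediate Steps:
w = -22476
(5589 + w) - 1931 = (5589 - 22476) - 1931 = -16887 - 1931 = -18818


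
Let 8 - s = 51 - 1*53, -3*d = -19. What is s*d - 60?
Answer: 10/3 ≈ 3.3333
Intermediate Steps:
d = 19/3 (d = -⅓*(-19) = 19/3 ≈ 6.3333)
s = 10 (s = 8 - (51 - 1*53) = 8 - (51 - 53) = 8 - 1*(-2) = 8 + 2 = 10)
s*d - 60 = 10*(19/3) - 60 = 190/3 - 60 = 10/3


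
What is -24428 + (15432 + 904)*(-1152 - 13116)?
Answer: -233106476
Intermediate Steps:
-24428 + (15432 + 904)*(-1152 - 13116) = -24428 + 16336*(-14268) = -24428 - 233082048 = -233106476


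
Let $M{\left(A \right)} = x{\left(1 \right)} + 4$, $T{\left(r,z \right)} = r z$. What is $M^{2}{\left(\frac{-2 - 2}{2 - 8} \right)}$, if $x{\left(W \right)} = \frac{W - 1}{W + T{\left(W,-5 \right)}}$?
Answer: $16$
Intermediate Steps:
$x{\left(W \right)} = - \frac{-1 + W}{4 W}$ ($x{\left(W \right)} = \frac{W - 1}{W + W \left(-5\right)} = \frac{-1 + W}{W - 5 W} = \frac{-1 + W}{\left(-4\right) W} = \left(-1 + W\right) \left(- \frac{1}{4 W}\right) = - \frac{-1 + W}{4 W}$)
$M{\left(A \right)} = 4$ ($M{\left(A \right)} = \frac{1 - 1}{4 \cdot 1} + 4 = \frac{1}{4} \cdot 1 \left(1 - 1\right) + 4 = \frac{1}{4} \cdot 1 \cdot 0 + 4 = 0 + 4 = 4$)
$M^{2}{\left(\frac{-2 - 2}{2 - 8} \right)} = 4^{2} = 16$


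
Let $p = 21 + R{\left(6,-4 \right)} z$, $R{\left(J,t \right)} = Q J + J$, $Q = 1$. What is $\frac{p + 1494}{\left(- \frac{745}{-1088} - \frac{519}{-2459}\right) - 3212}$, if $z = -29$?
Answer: $- \frac{1040727488}{2863654159} \approx -0.36343$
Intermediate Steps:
$R{\left(J,t \right)} = 2 J$ ($R{\left(J,t \right)} = 1 J + J = J + J = 2 J$)
$p = -327$ ($p = 21 + 2 \cdot 6 \left(-29\right) = 21 + 12 \left(-29\right) = 21 - 348 = -327$)
$\frac{p + 1494}{\left(- \frac{745}{-1088} - \frac{519}{-2459}\right) - 3212} = \frac{-327 + 1494}{\left(- \frac{745}{-1088} - \frac{519}{-2459}\right) - 3212} = \frac{1167}{\left(\left(-745\right) \left(- \frac{1}{1088}\right) - - \frac{519}{2459}\right) - 3212} = \frac{1167}{\left(\frac{745}{1088} + \frac{519}{2459}\right) - 3212} = \frac{1167}{\frac{2396627}{2675392} - 3212} = \frac{1167}{- \frac{8590962477}{2675392}} = 1167 \left(- \frac{2675392}{8590962477}\right) = - \frac{1040727488}{2863654159}$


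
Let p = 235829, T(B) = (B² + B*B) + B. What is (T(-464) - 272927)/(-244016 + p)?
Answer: -157201/8187 ≈ -19.201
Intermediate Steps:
T(B) = B + 2*B² (T(B) = (B² + B²) + B = 2*B² + B = B + 2*B²)
(T(-464) - 272927)/(-244016 + p) = (-464*(1 + 2*(-464)) - 272927)/(-244016 + 235829) = (-464*(1 - 928) - 272927)/(-8187) = (-464*(-927) - 272927)*(-1/8187) = (430128 - 272927)*(-1/8187) = 157201*(-1/8187) = -157201/8187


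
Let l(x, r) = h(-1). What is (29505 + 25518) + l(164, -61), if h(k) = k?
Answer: 55022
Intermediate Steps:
l(x, r) = -1
(29505 + 25518) + l(164, -61) = (29505 + 25518) - 1 = 55023 - 1 = 55022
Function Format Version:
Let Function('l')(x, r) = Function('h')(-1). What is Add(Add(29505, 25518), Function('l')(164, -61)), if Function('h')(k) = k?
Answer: 55022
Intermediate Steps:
Function('l')(x, r) = -1
Add(Add(29505, 25518), Function('l')(164, -61)) = Add(Add(29505, 25518), -1) = Add(55023, -1) = 55022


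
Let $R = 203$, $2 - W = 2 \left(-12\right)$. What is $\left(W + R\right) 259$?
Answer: $59311$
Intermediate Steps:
$W = 26$ ($W = 2 - 2 \left(-12\right) = 2 - -24 = 2 + 24 = 26$)
$\left(W + R\right) 259 = \left(26 + 203\right) 259 = 229 \cdot 259 = 59311$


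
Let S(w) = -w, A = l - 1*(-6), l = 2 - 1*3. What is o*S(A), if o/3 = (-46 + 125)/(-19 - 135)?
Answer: 1185/154 ≈ 7.6948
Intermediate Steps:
l = -1 (l = 2 - 3 = -1)
A = 5 (A = -1 - 1*(-6) = -1 + 6 = 5)
o = -237/154 (o = 3*((-46 + 125)/(-19 - 135)) = 3*(79/(-154)) = 3*(79*(-1/154)) = 3*(-79/154) = -237/154 ≈ -1.5390)
o*S(A) = -(-237)*5/154 = -237/154*(-5) = 1185/154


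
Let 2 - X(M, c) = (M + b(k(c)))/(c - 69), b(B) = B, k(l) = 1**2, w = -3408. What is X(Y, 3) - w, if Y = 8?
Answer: 75023/22 ≈ 3410.1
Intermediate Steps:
k(l) = 1
X(M, c) = 2 - (1 + M)/(-69 + c) (X(M, c) = 2 - (M + 1)/(c - 69) = 2 - (1 + M)/(-69 + c))
X(Y, 3) - w = (-139 - 1*8 + 2*3)/(-69 + 3) - 1*(-3408) = (-139 - 8 + 6)/(-66) + 3408 = -1/66*(-141) + 3408 = 47/22 + 3408 = 75023/22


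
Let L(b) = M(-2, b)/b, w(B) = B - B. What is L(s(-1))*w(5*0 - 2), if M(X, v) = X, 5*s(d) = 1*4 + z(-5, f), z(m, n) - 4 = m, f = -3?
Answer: 0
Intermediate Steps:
z(m, n) = 4 + m
s(d) = 3/5 (s(d) = (1*4 + (4 - 5))/5 = (4 - 1)/5 = (1/5)*3 = 3/5)
w(B) = 0
L(b) = -2/b
L(s(-1))*w(5*0 - 2) = -2/3/5*0 = -2*5/3*0 = -10/3*0 = 0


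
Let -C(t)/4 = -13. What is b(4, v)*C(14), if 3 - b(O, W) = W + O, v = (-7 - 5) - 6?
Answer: 884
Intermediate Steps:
v = -18 (v = -12 - 6 = -18)
C(t) = 52 (C(t) = -4*(-13) = 52)
b(O, W) = 3 - O - W (b(O, W) = 3 - (W + O) = 3 - (O + W) = 3 + (-O - W) = 3 - O - W)
b(4, v)*C(14) = (3 - 1*4 - 1*(-18))*52 = (3 - 4 + 18)*52 = 17*52 = 884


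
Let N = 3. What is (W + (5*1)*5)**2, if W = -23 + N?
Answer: 25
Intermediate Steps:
W = -20 (W = -23 + 3 = -20)
(W + (5*1)*5)**2 = (-20 + (5*1)*5)**2 = (-20 + 5*5)**2 = (-20 + 25)**2 = 5**2 = 25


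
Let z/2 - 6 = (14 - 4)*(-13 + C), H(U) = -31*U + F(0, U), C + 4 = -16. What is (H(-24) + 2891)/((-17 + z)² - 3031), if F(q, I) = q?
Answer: 3635/439194 ≈ 0.0082765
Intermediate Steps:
C = -20 (C = -4 - 16 = -20)
H(U) = -31*U (H(U) = -31*U + 0 = -31*U)
z = -648 (z = 12 + 2*((14 - 4)*(-13 - 20)) = 12 + 2*(10*(-33)) = 12 + 2*(-330) = 12 - 660 = -648)
(H(-24) + 2891)/((-17 + z)² - 3031) = (-31*(-24) + 2891)/((-17 - 648)² - 3031) = (744 + 2891)/((-665)² - 3031) = 3635/(442225 - 3031) = 3635/439194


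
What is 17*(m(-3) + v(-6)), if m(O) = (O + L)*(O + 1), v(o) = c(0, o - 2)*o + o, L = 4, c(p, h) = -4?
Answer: 272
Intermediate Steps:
v(o) = -3*o (v(o) = -4*o + o = -3*o)
m(O) = (1 + O)*(4 + O) (m(O) = (O + 4)*(O + 1) = (4 + O)*(1 + O) = (1 + O)*(4 + O))
17*(m(-3) + v(-6)) = 17*((4 + (-3)² + 5*(-3)) - 3*(-6)) = 17*((4 + 9 - 15) + 18) = 17*(-2 + 18) = 17*16 = 272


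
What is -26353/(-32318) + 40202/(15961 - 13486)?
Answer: 124042901/7271550 ≈ 17.059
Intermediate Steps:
-26353/(-32318) + 40202/(15961 - 13486) = -26353*(-1/32318) + 40202/2475 = 26353/32318 + 40202*(1/2475) = 26353/32318 + 40202/2475 = 124042901/7271550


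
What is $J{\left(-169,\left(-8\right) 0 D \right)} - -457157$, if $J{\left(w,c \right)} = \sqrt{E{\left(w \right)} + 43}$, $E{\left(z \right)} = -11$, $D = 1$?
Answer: $457157 + 4 \sqrt{2} \approx 4.5716 \cdot 10^{5}$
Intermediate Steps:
$J{\left(w,c \right)} = 4 \sqrt{2}$ ($J{\left(w,c \right)} = \sqrt{-11 + 43} = \sqrt{32} = 4 \sqrt{2}$)
$J{\left(-169,\left(-8\right) 0 D \right)} - -457157 = 4 \sqrt{2} - -457157 = 4 \sqrt{2} + 457157 = 457157 + 4 \sqrt{2}$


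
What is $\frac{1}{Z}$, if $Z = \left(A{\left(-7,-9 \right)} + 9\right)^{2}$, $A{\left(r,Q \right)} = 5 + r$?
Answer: $\frac{1}{49} \approx 0.020408$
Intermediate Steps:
$Z = 49$ ($Z = \left(\left(5 - 7\right) + 9\right)^{2} = \left(-2 + 9\right)^{2} = 7^{2} = 49$)
$\frac{1}{Z} = \frac{1}{49}$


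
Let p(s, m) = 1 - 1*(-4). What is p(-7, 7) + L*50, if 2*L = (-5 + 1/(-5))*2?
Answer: -255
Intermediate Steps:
p(s, m) = 5 (p(s, m) = 1 + 4 = 5)
L = -26/5 (L = ((-5 + 1/(-5))*2)/2 = ((-5 + 1*(-⅕))*2)/2 = ((-5 - ⅕)*2)/2 = (-26/5*2)/2 = (½)*(-52/5) = -26/5 ≈ -5.2000)
p(-7, 7) + L*50 = 5 - 26/5*50 = 5 - 260 = -255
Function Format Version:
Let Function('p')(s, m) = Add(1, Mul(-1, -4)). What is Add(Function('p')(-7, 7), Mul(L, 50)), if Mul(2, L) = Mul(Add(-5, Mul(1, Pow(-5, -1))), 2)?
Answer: -255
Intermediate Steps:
Function('p')(s, m) = 5 (Function('p')(s, m) = Add(1, 4) = 5)
L = Rational(-26, 5) (L = Mul(Rational(1, 2), Mul(Add(-5, Mul(1, Pow(-5, -1))), 2)) = Mul(Rational(1, 2), Mul(Add(-5, Mul(1, Rational(-1, 5))), 2)) = Mul(Rational(1, 2), Mul(Add(-5, Rational(-1, 5)), 2)) = Mul(Rational(1, 2), Mul(Rational(-26, 5), 2)) = Mul(Rational(1, 2), Rational(-52, 5)) = Rational(-26, 5) ≈ -5.2000)
Add(Function('p')(-7, 7), Mul(L, 50)) = Add(5, Mul(Rational(-26, 5), 50)) = Add(5, -260) = -255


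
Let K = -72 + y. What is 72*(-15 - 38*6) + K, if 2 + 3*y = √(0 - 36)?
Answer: -52706/3 + 2*I ≈ -17569.0 + 2.0*I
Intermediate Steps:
y = -⅔ + 2*I (y = -⅔ + √(0 - 36)/3 = -⅔ + √(-36)/3 = -⅔ + (6*I)/3 = -⅔ + 2*I ≈ -0.66667 + 2.0*I)
K = -218/3 + 2*I (K = -72 + (-⅔ + 2*I) = -218/3 + 2*I ≈ -72.667 + 2.0*I)
72*(-15 - 38*6) + K = 72*(-15 - 38*6) + (-218/3 + 2*I) = 72*(-15 - 228) + (-218/3 + 2*I) = 72*(-243) + (-218/3 + 2*I) = -17496 + (-218/3 + 2*I) = -52706/3 + 2*I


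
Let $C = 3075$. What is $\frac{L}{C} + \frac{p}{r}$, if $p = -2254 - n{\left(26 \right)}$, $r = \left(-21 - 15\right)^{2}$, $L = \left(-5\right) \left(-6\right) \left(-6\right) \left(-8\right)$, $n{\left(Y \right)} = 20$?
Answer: $- \frac{56959}{44280} \approx -1.2863$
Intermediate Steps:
$L = 1440$ ($L = 30 \left(-6\right) \left(-8\right) = \left(-180\right) \left(-8\right) = 1440$)
$r = 1296$ ($r = \left(-36\right)^{2} = 1296$)
$p = -2274$ ($p = -2254 - 20 = -2274$)
$\frac{L}{C} + \frac{p}{r} = \frac{1440}{3075} - \frac{2274}{1296} = 1440 \cdot \frac{1}{3075} - \frac{379}{216} = \frac{96}{205} - \frac{379}{216} = - \frac{56959}{44280}$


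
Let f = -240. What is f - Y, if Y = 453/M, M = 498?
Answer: -39991/166 ≈ -240.91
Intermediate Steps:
Y = 151/166 (Y = 453/498 = 453*(1/498) = 151/166 ≈ 0.90964)
f - Y = -240 - 1*151/166 = -240 - 151/166 = -39991/166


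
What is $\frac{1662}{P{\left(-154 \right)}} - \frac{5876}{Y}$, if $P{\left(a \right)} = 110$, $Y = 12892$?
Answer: $\frac{236138}{16115} \approx 14.653$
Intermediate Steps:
$\frac{1662}{P{\left(-154 \right)}} - \frac{5876}{Y} = \frac{1662}{110} - \frac{5876}{12892} = 1662 \cdot \frac{1}{110} - \frac{1469}{3223} = \frac{831}{55} - \frac{1469}{3223} = \frac{236138}{16115}$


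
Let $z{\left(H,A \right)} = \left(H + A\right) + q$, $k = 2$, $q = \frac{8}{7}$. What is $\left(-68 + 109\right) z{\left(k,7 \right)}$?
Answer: $\frac{2911}{7} \approx 415.86$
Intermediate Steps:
$q = \frac{8}{7}$ ($q = 8 \cdot \frac{1}{7} = \frac{8}{7} \approx 1.1429$)
$z{\left(H,A \right)} = \frac{8}{7} + A + H$ ($z{\left(H,A \right)} = \left(H + A\right) + \frac{8}{7} = \left(A + H\right) + \frac{8}{7} = \frac{8}{7} + A + H$)
$\left(-68 + 109\right) z{\left(k,7 \right)} = \left(-68 + 109\right) \left(\frac{8}{7} + 7 + 2\right) = 41 \cdot \frac{71}{7} = \frac{2911}{7}$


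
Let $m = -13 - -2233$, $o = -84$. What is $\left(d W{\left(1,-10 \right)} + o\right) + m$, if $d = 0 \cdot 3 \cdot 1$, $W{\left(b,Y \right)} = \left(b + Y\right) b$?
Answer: $2136$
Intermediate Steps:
$W{\left(b,Y \right)} = b \left(Y + b\right)$ ($W{\left(b,Y \right)} = \left(Y + b\right) b = b \left(Y + b\right)$)
$d = 0$ ($d = 0 \cdot 1 = 0$)
$m = 2220$ ($m = -13 + 2233 = 2220$)
$\left(d W{\left(1,-10 \right)} + o\right) + m = \left(0 \cdot 1 \left(-10 + 1\right) - 84\right) + 2220 = \left(0 \cdot 1 \left(-9\right) - 84\right) + 2220 = \left(0 \left(-9\right) - 84\right) + 2220 = \left(0 - 84\right) + 2220 = -84 + 2220 = 2136$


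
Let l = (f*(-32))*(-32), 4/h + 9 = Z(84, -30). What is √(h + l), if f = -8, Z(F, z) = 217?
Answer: I*√5537779/26 ≈ 90.51*I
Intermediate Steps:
h = 1/52 (h = 4/(-9 + 217) = 4/208 = 4*(1/208) = 1/52 ≈ 0.019231)
l = -8192 (l = -8*(-32)*(-32) = 256*(-32) = -8192)
√(h + l) = √(1/52 - 8192) = √(-425983/52) = I*√5537779/26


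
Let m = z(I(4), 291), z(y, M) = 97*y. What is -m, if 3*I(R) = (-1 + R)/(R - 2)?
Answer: -97/2 ≈ -48.500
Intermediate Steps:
I(R) = (-1 + R)/(3*(-2 + R)) (I(R) = ((-1 + R)/(R - 2))/3 = ((-1 + R)/(-2 + R))/3 = (-1 + R)/(3*(-2 + R)))
m = 97/2 (m = 97*((-1 + 4)/(3*(-2 + 4))) = 97*((⅓)*3/2) = 97*((⅓)*(½)*3) = 97*(½) = 97/2 ≈ 48.500)
-m = -1*97/2 = -97/2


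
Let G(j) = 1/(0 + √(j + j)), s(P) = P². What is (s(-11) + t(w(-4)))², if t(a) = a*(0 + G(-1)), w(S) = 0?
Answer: 14641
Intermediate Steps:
G(j) = √2/(2*√j) (G(j) = 1/(0 + √(2*j)) = 1/(0 + √2*√j) = 1/(√2*√j) = √2/(2*√j))
t(a) = -I*a*√2/2 (t(a) = a*(0 + √2/(2*√(-1))) = a*(0 + √2*(-I)/2) = a*(0 - I*√2/2) = a*(-I*√2/2) = -I*a*√2/2)
(s(-11) + t(w(-4)))² = ((-11)² - ½*I*0*√2)² = (121 + 0)² = 121² = 14641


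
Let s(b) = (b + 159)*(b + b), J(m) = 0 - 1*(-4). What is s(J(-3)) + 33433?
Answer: 34737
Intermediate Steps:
J(m) = 4 (J(m) = 0 + 4 = 4)
s(b) = 2*b*(159 + b) (s(b) = (159 + b)*(2*b) = 2*b*(159 + b))
s(J(-3)) + 33433 = 2*4*(159 + 4) + 33433 = 2*4*163 + 33433 = 1304 + 33433 = 34737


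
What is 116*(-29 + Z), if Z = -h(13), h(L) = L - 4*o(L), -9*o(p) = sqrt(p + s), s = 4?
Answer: -4872 - 464*sqrt(17)/9 ≈ -5084.6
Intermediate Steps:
o(p) = -sqrt(4 + p)/9 (o(p) = -sqrt(p + 4)/9 = -sqrt(4 + p)/9)
h(L) = L + 4*sqrt(4 + L)/9 (h(L) = L - (-4)*sqrt(4 + L)/9 = L + 4*sqrt(4 + L)/9)
Z = -13 - 4*sqrt(17)/9 (Z = -(13 + 4*sqrt(4 + 13)/9) = -(13 + 4*sqrt(17)/9) = -13 - 4*sqrt(17)/9 ≈ -14.832)
116*(-29 + Z) = 116*(-29 + (-13 - 4*sqrt(17)/9)) = 116*(-42 - 4*sqrt(17)/9) = -4872 - 464*sqrt(17)/9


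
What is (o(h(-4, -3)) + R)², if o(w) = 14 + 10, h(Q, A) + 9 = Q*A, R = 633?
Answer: 431649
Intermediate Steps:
h(Q, A) = -9 + A*Q (h(Q, A) = -9 + Q*A = -9 + A*Q)
o(w) = 24
(o(h(-4, -3)) + R)² = (24 + 633)² = 657² = 431649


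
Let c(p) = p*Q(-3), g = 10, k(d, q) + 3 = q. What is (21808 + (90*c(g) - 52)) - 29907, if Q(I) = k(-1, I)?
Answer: -13551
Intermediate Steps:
k(d, q) = -3 + q
Q(I) = -3 + I
c(p) = -6*p (c(p) = p*(-3 - 3) = p*(-6) = -6*p)
(21808 + (90*c(g) - 52)) - 29907 = (21808 + (90*(-6*10) - 52)) - 29907 = (21808 + (90*(-60) - 52)) - 29907 = (21808 + (-5400 - 52)) - 29907 = (21808 - 5452) - 29907 = 16356 - 29907 = -13551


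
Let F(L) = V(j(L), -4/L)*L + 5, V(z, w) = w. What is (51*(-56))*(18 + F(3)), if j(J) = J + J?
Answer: -54264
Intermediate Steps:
j(J) = 2*J
F(L) = 1 (F(L) = (-4/L)*L + 5 = -4 + 5 = 1)
(51*(-56))*(18 + F(3)) = (51*(-56))*(18 + 1) = -2856*19 = -54264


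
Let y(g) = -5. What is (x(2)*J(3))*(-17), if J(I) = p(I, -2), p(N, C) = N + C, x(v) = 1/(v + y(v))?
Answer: 17/3 ≈ 5.6667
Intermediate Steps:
x(v) = 1/(-5 + v) (x(v) = 1/(v - 5) = 1/(-5 + v))
p(N, C) = C + N
J(I) = -2 + I
(x(2)*J(3))*(-17) = ((-2 + 3)/(-5 + 2))*(-17) = (1/(-3))*(-17) = -⅓*1*(-17) = -⅓*(-17) = 17/3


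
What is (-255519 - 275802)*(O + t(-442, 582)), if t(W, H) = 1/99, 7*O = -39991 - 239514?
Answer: 700103667388/33 ≈ 2.1215e+10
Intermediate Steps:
O = -279505/7 (O = (-39991 - 239514)/7 = (⅐)*(-279505) = -279505/7 ≈ -39929.)
t(W, H) = 1/99
(-255519 - 275802)*(O + t(-442, 582)) = (-255519 - 275802)*(-279505/7 + 1/99) = -531321*(-27670988/693) = 700103667388/33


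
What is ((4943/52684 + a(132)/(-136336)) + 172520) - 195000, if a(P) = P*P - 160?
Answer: -10091744509453/448920364 ≈ -22480.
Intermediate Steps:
a(P) = -160 + P**2 (a(P) = P**2 - 160 = -160 + P**2)
((4943/52684 + a(132)/(-136336)) + 172520) - 195000 = ((4943/52684 + (-160 + 132**2)/(-136336)) + 172520) - 195000 = ((4943*(1/52684) + (-160 + 17424)*(-1/136336)) + 172520) - 195000 = ((4943/52684 + 17264*(-1/136336)) + 172520) - 195000 = ((4943/52684 - 1079/8521) + 172520) - 195000 = (-14726733/448920364 + 172520) - 195000 = 77447726470547/448920364 - 195000 = -10091744509453/448920364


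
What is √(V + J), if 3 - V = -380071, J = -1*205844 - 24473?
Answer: √149757 ≈ 386.98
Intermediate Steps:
J = -230317 (J = -205844 - 24473 = -230317)
V = 380074 (V = 3 - 1*(-380071) = 3 + 380071 = 380074)
√(V + J) = √(380074 - 230317) = √149757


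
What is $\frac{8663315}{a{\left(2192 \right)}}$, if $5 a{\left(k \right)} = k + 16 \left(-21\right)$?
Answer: $\frac{1493675}{64} \approx 23339.0$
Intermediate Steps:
$a{\left(k \right)} = - \frac{336}{5} + \frac{k}{5}$ ($a{\left(k \right)} = \frac{k + 16 \left(-21\right)}{5} = \frac{k - 336}{5} = \frac{-336 + k}{5} = - \frac{336}{5} + \frac{k}{5}$)
$\frac{8663315}{a{\left(2192 \right)}} = \frac{8663315}{- \frac{336}{5} + \frac{1}{5} \cdot 2192} = \frac{8663315}{- \frac{336}{5} + \frac{2192}{5}} = \frac{8663315}{\frac{1856}{5}} = 8663315 \cdot \frac{5}{1856} = \frac{1493675}{64}$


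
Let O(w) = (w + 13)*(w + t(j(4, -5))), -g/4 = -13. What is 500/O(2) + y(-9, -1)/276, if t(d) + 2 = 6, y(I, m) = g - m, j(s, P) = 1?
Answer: 4759/828 ≈ 5.7476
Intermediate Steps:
g = 52 (g = -4*(-13) = 52)
y(I, m) = 52 - m
t(d) = 4 (t(d) = -2 + 6 = 4)
O(w) = (4 + w)*(13 + w) (O(w) = (w + 13)*(w + 4) = (13 + w)*(4 + w) = (4 + w)*(13 + w))
500/O(2) + y(-9, -1)/276 = 500/(52 + 2² + 17*2) + (52 - 1*(-1))/276 = 500/(52 + 4 + 34) + (52 + 1)*(1/276) = 500/90 + 53*(1/276) = 500*(1/90) + 53/276 = 50/9 + 53/276 = 4759/828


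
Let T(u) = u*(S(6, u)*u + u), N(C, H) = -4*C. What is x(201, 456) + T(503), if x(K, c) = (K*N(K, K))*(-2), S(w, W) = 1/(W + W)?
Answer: 1152937/2 ≈ 5.7647e+5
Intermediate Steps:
S(w, W) = 1/(2*W)
x(K, c) = 8*K**2 (x(K, c) = (K*(-4*K))*(-2) = -4*K**2*(-2) = 8*K**2)
T(u) = u*(1/2 + u) (T(u) = u*((1/(2*u))*u + u) = u*(1/2 + u))
x(201, 456) + T(503) = 8*201**2 + 503*(1/2 + 503) = 8*40401 + 503*(1007/2) = 323208 + 506521/2 = 1152937/2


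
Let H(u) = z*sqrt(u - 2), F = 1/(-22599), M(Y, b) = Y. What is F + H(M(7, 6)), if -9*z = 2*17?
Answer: -1/22599 - 34*sqrt(5)/9 ≈ -8.4474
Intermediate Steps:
z = -34/9 (z = -2*17/9 = -1/9*34 = -34/9 ≈ -3.7778)
F = -1/22599 ≈ -4.4250e-5
H(u) = -34*sqrt(-2 + u)/9 (H(u) = -34*sqrt(u - 2)/9 = -34*sqrt(-2 + u)/9)
F + H(M(7, 6)) = -1/22599 - 34*sqrt(-2 + 7)/9 = -1/22599 - 34*sqrt(5)/9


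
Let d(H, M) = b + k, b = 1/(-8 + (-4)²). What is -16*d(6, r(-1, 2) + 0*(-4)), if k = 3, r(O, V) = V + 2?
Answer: -50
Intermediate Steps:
r(O, V) = 2 + V
b = ⅛ (b = 1/(-8 + 16) = 1/8 = ⅛ ≈ 0.12500)
d(H, M) = 25/8 (d(H, M) = ⅛ + 3 = 25/8)
-16*d(6, r(-1, 2) + 0*(-4)) = -16*25/8 = -50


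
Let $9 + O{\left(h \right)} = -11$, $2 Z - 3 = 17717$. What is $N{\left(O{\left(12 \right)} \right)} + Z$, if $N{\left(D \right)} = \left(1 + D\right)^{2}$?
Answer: $9221$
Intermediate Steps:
$Z = 8860$ ($Z = \frac{3}{2} + \frac{1}{2} \cdot 17717 = \frac{3}{2} + \frac{17717}{2} = 8860$)
$O{\left(h \right)} = -20$ ($O{\left(h \right)} = -9 - 11 = -20$)
$N{\left(O{\left(12 \right)} \right)} + Z = \left(1 - 20\right)^{2} + 8860 = \left(-19\right)^{2} + 8860 = 361 + 8860 = 9221$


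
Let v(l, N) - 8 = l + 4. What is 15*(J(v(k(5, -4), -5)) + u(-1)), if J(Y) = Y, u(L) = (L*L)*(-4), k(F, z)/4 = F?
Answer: 420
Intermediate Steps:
k(F, z) = 4*F
v(l, N) = 12 + l (v(l, N) = 8 + (l + 4) = 8 + (4 + l) = 12 + l)
u(L) = -4*L**2 (u(L) = L**2*(-4) = -4*L**2)
15*(J(v(k(5, -4), -5)) + u(-1)) = 15*((12 + 4*5) - 4*(-1)**2) = 15*((12 + 20) - 4*1) = 15*(32 - 4) = 15*28 = 420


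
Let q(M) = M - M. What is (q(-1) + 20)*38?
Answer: 760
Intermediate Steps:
q(M) = 0
(q(-1) + 20)*38 = (0 + 20)*38 = 20*38 = 760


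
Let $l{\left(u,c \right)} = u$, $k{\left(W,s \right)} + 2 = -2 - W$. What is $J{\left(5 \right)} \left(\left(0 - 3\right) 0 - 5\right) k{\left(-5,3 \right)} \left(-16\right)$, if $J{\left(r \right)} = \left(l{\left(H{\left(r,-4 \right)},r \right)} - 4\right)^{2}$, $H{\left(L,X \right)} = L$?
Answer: $80$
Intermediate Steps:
$k{\left(W,s \right)} = -4 - W$ ($k{\left(W,s \right)} = -2 - \left(2 + W\right) = -4 - W$)
$J{\left(r \right)} = \left(-4 + r\right)^{2}$ ($J{\left(r \right)} = \left(r - 4\right)^{2} = \left(-4 + r\right)^{2}$)
$J{\left(5 \right)} \left(\left(0 - 3\right) 0 - 5\right) k{\left(-5,3 \right)} \left(-16\right) = \left(-4 + 5\right)^{2} \left(\left(0 - 3\right) 0 - 5\right) \left(-4 - -5\right) \left(-16\right) = 1^{2} \left(\left(0 - 3\right) 0 - 5\right) \left(-4 + 5\right) \left(-16\right) = 1 \left(\left(-3\right) 0 - 5\right) 1 \left(-16\right) = 1 \left(0 - 5\right) 1 \left(-16\right) = 1 \left(\left(-5\right) 1\right) \left(-16\right) = 1 \left(-5\right) \left(-16\right) = \left(-5\right) \left(-16\right) = 80$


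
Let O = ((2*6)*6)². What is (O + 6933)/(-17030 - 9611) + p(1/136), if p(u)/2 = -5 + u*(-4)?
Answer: -4761600/452897 ≈ -10.514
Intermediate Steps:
O = 5184 (O = (12*6)² = 72² = 5184)
p(u) = -10 - 8*u (p(u) = 2*(-5 + u*(-4)) = 2*(-5 - 4*u) = -10 - 8*u)
(O + 6933)/(-17030 - 9611) + p(1/136) = (5184 + 6933)/(-17030 - 9611) + (-10 - 8/136) = 12117/(-26641) + (-10 - 8*1/136) = 12117*(-1/26641) + (-10 - 1/17) = -12117/26641 - 171/17 = -4761600/452897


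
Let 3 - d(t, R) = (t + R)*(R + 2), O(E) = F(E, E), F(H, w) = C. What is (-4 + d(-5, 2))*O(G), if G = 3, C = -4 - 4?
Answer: -88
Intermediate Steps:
C = -8
F(H, w) = -8
O(E) = -8
d(t, R) = 3 - (2 + R)*(R + t) (d(t, R) = 3 - (t + R)*(R + 2) = 3 - (R + t)*(2 + R) = 3 - (2 + R)*(R + t))
(-4 + d(-5, 2))*O(G) = (-4 + (3 - 1*2² - 2*2 - 2*(-5) - 1*2*(-5)))*(-8) = (-4 + (3 - 1*4 - 4 + 10 + 10))*(-8) = (-4 + (3 - 4 - 4 + 10 + 10))*(-8) = (-4 + 15)*(-8) = 11*(-8) = -88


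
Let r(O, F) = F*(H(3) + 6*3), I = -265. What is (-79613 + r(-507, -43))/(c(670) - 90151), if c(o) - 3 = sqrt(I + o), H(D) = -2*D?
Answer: 7223469092/8126661499 + 721161*sqrt(5)/8126661499 ≈ 0.88906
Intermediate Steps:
c(o) = 3 + sqrt(-265 + o)
r(O, F) = 12*F (r(O, F) = F*(-2*3 + 6*3) = F*(-6 + 18) = F*12 = 12*F)
(-79613 + r(-507, -43))/(c(670) - 90151) = (-79613 + 12*(-43))/((3 + sqrt(-265 + 670)) - 90151) = (-79613 - 516)/((3 + sqrt(405)) - 90151) = -80129/((3 + 9*sqrt(5)) - 90151) = -80129/(-90148 + 9*sqrt(5))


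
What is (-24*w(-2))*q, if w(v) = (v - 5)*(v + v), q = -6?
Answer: 4032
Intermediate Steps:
w(v) = 2*v*(-5 + v) (w(v) = (-5 + v)*(2*v) = 2*v*(-5 + v))
(-24*w(-2))*q = -48*(-2)*(-5 - 2)*(-6) = -48*(-2)*(-7)*(-6) = -24*28*(-6) = -672*(-6) = 4032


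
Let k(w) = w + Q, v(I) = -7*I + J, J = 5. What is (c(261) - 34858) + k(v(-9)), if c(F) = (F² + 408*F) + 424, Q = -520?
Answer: 139723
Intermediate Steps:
v(I) = 5 - 7*I (v(I) = -7*I + 5 = 5 - 7*I)
k(w) = -520 + w (k(w) = w - 520 = -520 + w)
c(F) = 424 + F² + 408*F
(c(261) - 34858) + k(v(-9)) = ((424 + 261² + 408*261) - 34858) + (-520 + (5 - 7*(-9))) = ((424 + 68121 + 106488) - 34858) + (-520 + (5 + 63)) = (175033 - 34858) + (-520 + 68) = 140175 - 452 = 139723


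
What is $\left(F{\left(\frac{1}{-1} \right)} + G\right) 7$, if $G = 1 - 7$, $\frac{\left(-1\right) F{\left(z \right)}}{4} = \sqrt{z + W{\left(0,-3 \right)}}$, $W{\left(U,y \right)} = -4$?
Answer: $-42 - 28 i \sqrt{5} \approx -42.0 - 62.61 i$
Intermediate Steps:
$F{\left(z \right)} = - 4 \sqrt{-4 + z}$ ($F{\left(z \right)} = - 4 \sqrt{z - 4} = - 4 \sqrt{-4 + z}$)
$G = -6$
$\left(F{\left(\frac{1}{-1} \right)} + G\right) 7 = \left(- 4 \sqrt{-4 + \frac{1}{-1}} - 6\right) 7 = \left(- 4 \sqrt{-4 - 1} - 6\right) 7 = \left(- 4 \sqrt{-5} - 6\right) 7 = \left(- 4 i \sqrt{5} - 6\right) 7 = \left(-6 - 4 i \sqrt{5}\right) 7 = -42 - 28 i \sqrt{5}$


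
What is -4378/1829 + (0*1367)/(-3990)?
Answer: -4378/1829 ≈ -2.3937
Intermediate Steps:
-4378/1829 + (0*1367)/(-3990) = -4378*1/1829 + 0*(-1/3990) = -4378/1829 + 0 = -4378/1829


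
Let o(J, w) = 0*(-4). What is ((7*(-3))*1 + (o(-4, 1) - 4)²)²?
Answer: 25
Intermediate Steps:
o(J, w) = 0
((7*(-3))*1 + (o(-4, 1) - 4)²)² = ((7*(-3))*1 + (0 - 4)²)² = (-21*1 + (-4)²)² = (-21 + 16)² = (-5)² = 25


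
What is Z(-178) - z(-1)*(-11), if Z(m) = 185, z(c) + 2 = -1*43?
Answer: -310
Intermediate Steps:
z(c) = -45 (z(c) = -2 - 1*43 = -2 - 43 = -45)
Z(-178) - z(-1)*(-11) = 185 - (-45)*(-11) = 185 - 1*495 = 185 - 495 = -310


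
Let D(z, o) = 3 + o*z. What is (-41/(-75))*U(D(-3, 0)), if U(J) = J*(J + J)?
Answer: 246/25 ≈ 9.8400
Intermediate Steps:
U(J) = 2*J² (U(J) = J*(2*J) = 2*J²)
(-41/(-75))*U(D(-3, 0)) = (-41/(-75))*(2*(3 + 0*(-3))²) = (-41*(-1/75))*(2*(3 + 0)²) = 41*(2*3²)/75 = 41*(2*9)/75 = (41/75)*18 = 246/25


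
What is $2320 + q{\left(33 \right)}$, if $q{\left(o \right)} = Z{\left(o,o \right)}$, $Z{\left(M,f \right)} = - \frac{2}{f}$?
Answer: $\frac{76558}{33} \approx 2319.9$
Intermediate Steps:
$q{\left(o \right)} = - \frac{2}{o}$
$2320 + q{\left(33 \right)} = 2320 - \frac{2}{33} = \frac{76558}{33}$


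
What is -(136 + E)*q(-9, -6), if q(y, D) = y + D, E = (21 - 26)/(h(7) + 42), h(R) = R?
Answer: 99885/49 ≈ 2038.5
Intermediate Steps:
E = -5/49 (E = (21 - 26)/(7 + 42) = -5/49 ≈ -0.10204)
q(y, D) = D + y
-(136 + E)*q(-9, -6) = -(136 - 5/49)*(-6 - 9) = -6659*(-15)/49 = -1*(-99885/49) = 99885/49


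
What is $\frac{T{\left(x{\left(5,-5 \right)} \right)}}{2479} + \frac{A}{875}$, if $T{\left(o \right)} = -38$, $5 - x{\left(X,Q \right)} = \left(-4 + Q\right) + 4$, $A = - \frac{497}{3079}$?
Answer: $- \frac{14801259}{954105125} \approx -0.015513$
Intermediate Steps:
$A = - \frac{497}{3079}$ ($A = \left(-497\right) \frac{1}{3079} = - \frac{497}{3079} \approx -0.16142$)
$x{\left(X,Q \right)} = 5 - Q$ ($x{\left(X,Q \right)} = 5 - \left(\left(-4 + Q\right) + 4\right) = 5 - Q$)
$\frac{T{\left(x{\left(5,-5 \right)} \right)}}{2479} + \frac{A}{875} = - \frac{38}{2479} - \frac{497}{3079 \cdot 875} = \left(-38\right) \frac{1}{2479} - \frac{71}{384875} = - \frac{38}{2479} - \frac{71}{384875} = - \frac{14801259}{954105125}$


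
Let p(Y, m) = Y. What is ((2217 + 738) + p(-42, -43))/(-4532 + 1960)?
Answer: -2913/2572 ≈ -1.1326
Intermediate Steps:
((2217 + 738) + p(-42, -43))/(-4532 + 1960) = ((2217 + 738) - 42)/(-4532 + 1960) = (2955 - 42)/(-2572) = 2913*(-1/2572) = -2913/2572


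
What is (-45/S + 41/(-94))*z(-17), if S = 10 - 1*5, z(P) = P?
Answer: 15079/94 ≈ 160.41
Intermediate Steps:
S = 5 (S = 10 - 5 = 5)
(-45/S + 41/(-94))*z(-17) = (-45/5 + 41/(-94))*(-17) = (-45*1/5 + 41*(-1/94))*(-17) = (-9 - 41/94)*(-17) = -887/94*(-17) = 15079/94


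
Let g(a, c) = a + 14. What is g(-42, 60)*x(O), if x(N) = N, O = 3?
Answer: -84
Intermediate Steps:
g(a, c) = 14 + a
g(-42, 60)*x(O) = (14 - 42)*3 = -28*3 = -84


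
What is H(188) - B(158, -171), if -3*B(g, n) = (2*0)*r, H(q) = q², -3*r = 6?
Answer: 35344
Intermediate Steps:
r = -2 (r = -⅓*6 = -2)
B(g, n) = 0 (B(g, n) = -2*0*(-2)/3 = -0*(-2) = -⅓*0 = 0)
H(188) - B(158, -171) = 188² - 1*0 = 35344 + 0 = 35344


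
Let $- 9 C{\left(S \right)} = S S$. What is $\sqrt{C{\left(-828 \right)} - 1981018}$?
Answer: $i \sqrt{2057194} \approx 1434.3 i$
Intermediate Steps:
$C{\left(S \right)} = - \frac{S^{2}}{9}$ ($C{\left(S \right)} = - \frac{S S}{9} = - \frac{S^{2}}{9}$)
$\sqrt{C{\left(-828 \right)} - 1981018} = \sqrt{- \frac{\left(-828\right)^{2}}{9} - 1981018} = \sqrt{\left(- \frac{1}{9}\right) 685584 - 1981018} = \sqrt{-76176 - 1981018} = \sqrt{-2057194} = i \sqrt{2057194}$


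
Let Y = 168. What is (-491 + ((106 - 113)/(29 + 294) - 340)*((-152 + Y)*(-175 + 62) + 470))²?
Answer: 21547284430144489/104329 ≈ 2.0653e+11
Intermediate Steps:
(-491 + ((106 - 113)/(29 + 294) - 340)*((-152 + Y)*(-175 + 62) + 470))² = (-491 + ((106 - 113)/(29 + 294) - 340)*((-152 + 168)*(-175 + 62) + 470))² = (-491 + (-7/323 - 340)*(16*(-113) + 470))² = (-491 + (-7*1/323 - 340)*(-1808 + 470))² = (-491 + (-7/323 - 340)*(-1338))² = (-491 - 109827/323*(-1338))² = (-491 + 146948526/323)² = (146789933/323)² = 21547284430144489/104329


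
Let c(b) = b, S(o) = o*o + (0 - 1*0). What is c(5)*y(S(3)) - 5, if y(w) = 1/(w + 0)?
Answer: -40/9 ≈ -4.4444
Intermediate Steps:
S(o) = o² (S(o) = o² + (0 + 0) = o² + 0 = o²)
y(w) = 1/w
c(5)*y(S(3)) - 5 = 5/(3²) - 5 = 5/9 - 5 = -40/9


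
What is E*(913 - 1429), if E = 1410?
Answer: -727560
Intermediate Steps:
E*(913 - 1429) = 1410*(913 - 1429) = 1410*(-516) = -727560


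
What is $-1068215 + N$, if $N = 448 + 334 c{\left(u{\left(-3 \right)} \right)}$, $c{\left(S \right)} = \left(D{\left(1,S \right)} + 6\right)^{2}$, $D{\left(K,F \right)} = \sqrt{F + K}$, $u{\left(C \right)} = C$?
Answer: $-1056411 + 4008 i \sqrt{2} \approx -1.0564 \cdot 10^{6} + 5668.2 i$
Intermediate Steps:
$c{\left(S \right)} = \left(6 + \sqrt{1 + S}\right)^{2}$ ($c{\left(S \right)} = \left(\sqrt{S + 1} + 6\right)^{2} = \left(\sqrt{1 + S} + 6\right)^{2} = \left(6 + \sqrt{1 + S}\right)^{2}$)
$N = 448 + 334 \left(6 + i \sqrt{2}\right)^{2}$ ($N = 448 + 334 \left(6 + \sqrt{1 - 3}\right)^{2} = 448 + 334 \left(6 + \sqrt{-2}\right)^{2} = 448 + 334 \left(6 + i \sqrt{2}\right)^{2} \approx 11804.0 + 5668.2 i$)
$-1068215 + N = -1068215 + \left(11804 + 4008 i \sqrt{2}\right) = -1056411 + 4008 i \sqrt{2}$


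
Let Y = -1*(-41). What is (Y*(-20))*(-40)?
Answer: 32800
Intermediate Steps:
Y = 41
(Y*(-20))*(-40) = (41*(-20))*(-40) = -820*(-40) = 32800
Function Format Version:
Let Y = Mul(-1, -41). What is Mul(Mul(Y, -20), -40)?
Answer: 32800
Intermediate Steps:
Y = 41
Mul(Mul(Y, -20), -40) = Mul(Mul(41, -20), -40) = Mul(-820, -40) = 32800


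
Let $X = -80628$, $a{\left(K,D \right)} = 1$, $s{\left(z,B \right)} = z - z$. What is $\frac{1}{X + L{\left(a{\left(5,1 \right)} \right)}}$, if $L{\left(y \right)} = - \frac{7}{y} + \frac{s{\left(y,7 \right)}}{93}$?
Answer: $- \frac{1}{80635} \approx -1.2402 \cdot 10^{-5}$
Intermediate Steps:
$s{\left(z,B \right)} = 0$
$L{\left(y \right)} = - \frac{7}{y}$ ($L{\left(y \right)} = - \frac{7}{y} + \frac{0}{93} = - \frac{7}{y} + 0 \cdot \frac{1}{93} = - \frac{7}{y} + 0 = - \frac{7}{y}$)
$\frac{1}{X + L{\left(a{\left(5,1 \right)} \right)}} = \frac{1}{-80628 - \frac{7}{1}} = \frac{1}{-80628 - 7} = \frac{1}{-80635} = - \frac{1}{80635}$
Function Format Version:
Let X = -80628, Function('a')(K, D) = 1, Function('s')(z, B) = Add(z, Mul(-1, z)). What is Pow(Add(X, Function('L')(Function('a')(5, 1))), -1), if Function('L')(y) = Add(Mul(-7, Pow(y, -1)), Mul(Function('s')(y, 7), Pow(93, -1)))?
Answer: Rational(-1, 80635) ≈ -1.2402e-5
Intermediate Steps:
Function('s')(z, B) = 0
Function('L')(y) = Mul(-7, Pow(y, -1)) (Function('L')(y) = Add(Mul(-7, Pow(y, -1)), Mul(0, Pow(93, -1))) = Add(Mul(-7, Pow(y, -1)), Mul(0, Rational(1, 93))) = Add(Mul(-7, Pow(y, -1)), 0) = Mul(-7, Pow(y, -1)))
Pow(Add(X, Function('L')(Function('a')(5, 1))), -1) = Pow(Add(-80628, Mul(-7, Pow(1, -1))), -1) = Pow(Add(-80628, Mul(-7, 1)), -1) = Pow(Add(-80628, -7), -1) = Pow(-80635, -1) = Rational(-1, 80635)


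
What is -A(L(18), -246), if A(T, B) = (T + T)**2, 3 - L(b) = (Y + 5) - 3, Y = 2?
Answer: -4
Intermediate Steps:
L(b) = -1 (L(b) = 3 - ((2 + 5) - 3) = 3 - (7 - 3) = 3 - 1*4 = 3 - 4 = -1)
A(T, B) = 4*T**2 (A(T, B) = (2*T)**2 = 4*T**2)
-A(L(18), -246) = -4*(-1)**2 = -4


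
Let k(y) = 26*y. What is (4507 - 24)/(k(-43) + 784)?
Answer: -4483/334 ≈ -13.422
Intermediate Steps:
(4507 - 24)/(k(-43) + 784) = (4507 - 24)/(26*(-43) + 784) = 4483/(-1118 + 784) = 4483/(-334) = 4483*(-1/334) = -4483/334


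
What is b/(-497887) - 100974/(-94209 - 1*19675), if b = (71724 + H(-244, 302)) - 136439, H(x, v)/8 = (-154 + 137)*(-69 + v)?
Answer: 30626200595/28350681554 ≈ 1.0803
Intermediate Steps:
H(x, v) = 9384 - 136*v (H(x, v) = 8*((-154 + 137)*(-69 + v)) = 8*(-17*(-69 + v)) = 8*(1173 - 17*v) = 9384 - 136*v)
b = -96403 (b = (71724 + (9384 - 136*302)) - 136439 = (71724 + (9384 - 41072)) - 136439 = (71724 - 31688) - 136439 = 40036 - 136439 = -96403)
b/(-497887) - 100974/(-94209 - 1*19675) = -96403/(-497887) - 100974/(-94209 - 1*19675) = -96403*(-1/497887) - 100974/(-94209 - 19675) = 96403/497887 - 100974/(-113884) = 96403/497887 - 100974*(-1/113884) = 96403/497887 + 50487/56942 = 30626200595/28350681554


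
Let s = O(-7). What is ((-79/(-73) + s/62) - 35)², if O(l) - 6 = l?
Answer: 23588352225/20484676 ≈ 1151.5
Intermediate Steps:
O(l) = 6 + l
s = -1 (s = 6 - 7 = -1)
((-79/(-73) + s/62) - 35)² = ((-79/(-73) - 1/62) - 35)² = ((-79*(-1/73) - 1*1/62) - 35)² = ((79/73 - 1/62) - 35)² = (4825/4526 - 35)² = (-153585/4526)² = 23588352225/20484676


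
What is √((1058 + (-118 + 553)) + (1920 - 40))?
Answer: √3373 ≈ 58.078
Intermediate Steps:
√((1058 + (-118 + 553)) + (1920 - 40)) = √((1058 + 435) + 1880) = √(1493 + 1880) = √3373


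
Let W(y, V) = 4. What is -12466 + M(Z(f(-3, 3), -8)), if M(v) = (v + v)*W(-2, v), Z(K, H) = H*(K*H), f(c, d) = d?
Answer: -10930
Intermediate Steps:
Z(K, H) = K*H**2 (Z(K, H) = H*(H*K) = K*H**2)
M(v) = 8*v (M(v) = (v + v)*4 = (2*v)*4 = 8*v)
-12466 + M(Z(f(-3, 3), -8)) = -12466 + 8*(3*(-8)**2) = -12466 + 8*(3*64) = -12466 + 8*192 = -12466 + 1536 = -10930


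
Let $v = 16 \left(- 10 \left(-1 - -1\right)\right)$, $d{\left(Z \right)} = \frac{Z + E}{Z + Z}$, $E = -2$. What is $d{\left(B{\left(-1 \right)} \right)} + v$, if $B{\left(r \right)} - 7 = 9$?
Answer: $\frac{7}{16} \approx 0.4375$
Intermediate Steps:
$B{\left(r \right)} = 16$ ($B{\left(r \right)} = 7 + 9 = 16$)
$d{\left(Z \right)} = \frac{-2 + Z}{2 Z}$ ($d{\left(Z \right)} = \frac{Z - 2}{Z + Z} = \frac{-2 + Z}{2 Z}$)
$v = 0$ ($v = 16 \left(- 10 \left(-1 + 1\right)\right) = 16 \left(\left(-10\right) 0\right) = 16 \cdot 0 = 0$)
$d{\left(B{\left(-1 \right)} \right)} + v = \frac{-2 + 16}{2 \cdot 16} + 0 = \frac{1}{2} \cdot \frac{1}{16} \cdot 14 + 0 = \frac{7}{16} + 0 = \frac{7}{16}$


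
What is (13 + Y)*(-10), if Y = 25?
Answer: -380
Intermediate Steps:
(13 + Y)*(-10) = (13 + 25)*(-10) = 38*(-10) = -380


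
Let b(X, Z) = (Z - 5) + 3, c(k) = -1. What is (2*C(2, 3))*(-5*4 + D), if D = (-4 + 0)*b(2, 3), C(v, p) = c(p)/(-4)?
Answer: -12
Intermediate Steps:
C(v, p) = 1/4 (C(v, p) = -1/(-4) = -1*(-1/4) = 1/4)
b(X, Z) = -2 + Z (b(X, Z) = (-5 + Z) + 3 = -2 + Z)
D = -4 (D = (-4 + 0)*(-2 + 3) = -4*1 = -4)
(2*C(2, 3))*(-5*4 + D) = (2*(1/4))*(-5*4 - 4) = (-20 - 4)/2 = (1/2)*(-24) = -12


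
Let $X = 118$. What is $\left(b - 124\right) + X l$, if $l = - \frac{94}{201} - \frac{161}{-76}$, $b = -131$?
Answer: $- \frac{459887}{7638} \approx -60.21$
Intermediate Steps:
$l = \frac{25217}{15276}$ ($l = \left(-94\right) \frac{1}{201} - - \frac{161}{76} = - \frac{94}{201} + \frac{161}{76} = \frac{25217}{15276} \approx 1.6508$)
$\left(b - 124\right) + X l = \left(-131 - 124\right) + 118 \cdot \frac{25217}{15276} = -255 + \frac{1487803}{7638} = - \frac{459887}{7638}$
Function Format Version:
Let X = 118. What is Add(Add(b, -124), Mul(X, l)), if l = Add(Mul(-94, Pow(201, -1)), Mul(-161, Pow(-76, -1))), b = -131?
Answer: Rational(-459887, 7638) ≈ -60.210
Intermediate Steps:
l = Rational(25217, 15276) (l = Add(Mul(-94, Rational(1, 201)), Mul(-161, Rational(-1, 76))) = Add(Rational(-94, 201), Rational(161, 76)) = Rational(25217, 15276) ≈ 1.6508)
Add(Add(b, -124), Mul(X, l)) = Add(Add(-131, -124), Mul(118, Rational(25217, 15276))) = Add(-255, Rational(1487803, 7638)) = Rational(-459887, 7638)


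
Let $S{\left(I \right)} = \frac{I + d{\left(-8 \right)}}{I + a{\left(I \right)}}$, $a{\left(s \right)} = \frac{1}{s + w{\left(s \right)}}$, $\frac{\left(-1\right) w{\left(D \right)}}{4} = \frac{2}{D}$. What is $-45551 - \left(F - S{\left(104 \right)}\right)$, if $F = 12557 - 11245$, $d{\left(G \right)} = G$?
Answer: $- \frac{2194972825}{46839} \approx -46862.0$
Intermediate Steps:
$w{\left(D \right)} = - \frac{8}{D}$ ($w{\left(D \right)} = - 4 \frac{2}{D} = - \frac{8}{D}$)
$a{\left(s \right)} = \frac{1}{s - \frac{8}{s}}$
$F = 1312$ ($F = 12557 - 11245 = 1312$)
$S{\left(I \right)} = \frac{-8 + I}{I + \frac{I}{-8 + I^{2}}}$ ($S{\left(I \right)} = \frac{I - 8}{I + \frac{I}{-8 + I^{2}}} = \frac{-8 + I}{I + \frac{I}{-8 + I^{2}}}$)
$-45551 - \left(F - S{\left(104 \right)}\right) = -45551 - \left(1312 - \frac{\left(-8 + 104\right) \left(-8 + 104^{2}\right)}{104 \left(-7 + 104^{2}\right)}\right) = -45551 - \left(1312 - \frac{1}{104} \frac{1}{-7 + 10816} \cdot 96 \left(-8 + 10816\right)\right) = -45551 - \left(1312 - \frac{1}{104} \cdot \frac{1}{10809} \cdot 96 \cdot 10808\right) = -45551 - \left(1312 - \frac{4}{46839} \cdot 10808\right) = -45551 + \left(\frac{43232}{46839} - 1312\right) = -45551 - \frac{61409536}{46839} = - \frac{2194972825}{46839}$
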